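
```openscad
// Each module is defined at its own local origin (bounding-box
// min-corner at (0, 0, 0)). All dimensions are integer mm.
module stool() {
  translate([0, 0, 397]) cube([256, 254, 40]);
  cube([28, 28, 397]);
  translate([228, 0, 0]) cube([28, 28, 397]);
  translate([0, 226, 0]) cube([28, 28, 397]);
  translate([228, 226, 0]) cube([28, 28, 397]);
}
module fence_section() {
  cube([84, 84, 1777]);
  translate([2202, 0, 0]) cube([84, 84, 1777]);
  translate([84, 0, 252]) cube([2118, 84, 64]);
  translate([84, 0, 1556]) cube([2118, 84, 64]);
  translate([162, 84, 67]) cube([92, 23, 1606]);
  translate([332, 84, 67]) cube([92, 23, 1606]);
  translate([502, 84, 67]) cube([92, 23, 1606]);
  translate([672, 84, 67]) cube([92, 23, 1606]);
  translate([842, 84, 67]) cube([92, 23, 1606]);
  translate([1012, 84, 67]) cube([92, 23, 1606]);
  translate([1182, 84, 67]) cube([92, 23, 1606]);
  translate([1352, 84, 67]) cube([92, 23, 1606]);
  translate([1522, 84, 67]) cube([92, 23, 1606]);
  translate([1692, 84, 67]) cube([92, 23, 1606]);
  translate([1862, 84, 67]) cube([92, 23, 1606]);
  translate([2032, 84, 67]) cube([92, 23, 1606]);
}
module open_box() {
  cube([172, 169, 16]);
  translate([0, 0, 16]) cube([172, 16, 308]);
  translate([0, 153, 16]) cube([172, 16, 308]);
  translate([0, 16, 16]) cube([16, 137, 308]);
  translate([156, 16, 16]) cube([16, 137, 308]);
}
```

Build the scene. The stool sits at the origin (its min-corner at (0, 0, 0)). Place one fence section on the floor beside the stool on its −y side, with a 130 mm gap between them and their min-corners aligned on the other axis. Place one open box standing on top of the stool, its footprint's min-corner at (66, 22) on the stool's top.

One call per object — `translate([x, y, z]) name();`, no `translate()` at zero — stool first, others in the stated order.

stool();
translate([0, -237, 0]) fence_section();
translate([66, 22, 437]) open_box();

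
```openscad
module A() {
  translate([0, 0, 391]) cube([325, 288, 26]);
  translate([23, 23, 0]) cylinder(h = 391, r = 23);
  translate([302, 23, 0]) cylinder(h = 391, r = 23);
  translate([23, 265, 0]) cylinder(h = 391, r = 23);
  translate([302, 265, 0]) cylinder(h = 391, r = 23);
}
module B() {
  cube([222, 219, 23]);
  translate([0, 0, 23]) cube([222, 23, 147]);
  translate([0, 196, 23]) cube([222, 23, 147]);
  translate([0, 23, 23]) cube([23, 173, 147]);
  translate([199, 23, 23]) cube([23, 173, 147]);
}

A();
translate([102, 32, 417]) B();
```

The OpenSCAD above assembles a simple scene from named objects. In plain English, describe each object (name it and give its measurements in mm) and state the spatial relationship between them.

A is a four-legged stool. The seat is a 325×288×26 mm slab whose top surface is at z = 417 mm; four round legs, each 46 mm in diameter, run from the floor (z = 0) to the underside of the seat, each leg's axis is inset half a diameter from the nearest pair of seat edges (so the leg's bounding box is flush with the corner).

B is an open storage box with external size 222×219×170 mm and wall thickness 23 mm (the base is also 23 mm thick). The base covers the whole footprint; the four walls stand on the base, with the y-facing walls full-width and the x-facing walls fitting between their inner faces.

The open box is on top of the stool.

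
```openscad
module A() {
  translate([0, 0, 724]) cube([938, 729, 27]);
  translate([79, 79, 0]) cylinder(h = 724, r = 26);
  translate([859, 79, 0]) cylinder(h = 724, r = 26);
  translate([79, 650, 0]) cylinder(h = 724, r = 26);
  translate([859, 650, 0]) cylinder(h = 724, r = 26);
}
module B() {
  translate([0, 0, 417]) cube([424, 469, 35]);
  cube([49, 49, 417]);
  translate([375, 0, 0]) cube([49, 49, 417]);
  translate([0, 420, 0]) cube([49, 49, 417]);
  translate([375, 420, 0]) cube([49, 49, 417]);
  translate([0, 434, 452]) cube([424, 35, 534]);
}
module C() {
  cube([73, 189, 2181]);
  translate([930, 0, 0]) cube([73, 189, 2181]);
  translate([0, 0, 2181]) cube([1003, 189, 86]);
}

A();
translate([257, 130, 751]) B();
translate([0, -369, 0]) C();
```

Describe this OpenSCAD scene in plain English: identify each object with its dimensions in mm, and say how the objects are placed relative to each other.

A is a table with a 938×729 mm rectangular top, 27 mm thick, top surface at z = 751 mm, supported by four round legs of 52 mm diameter, each leg's bounding box inset 53 mm from the nearest pair of top edges, running from the floor.

B is a chair: 424×469 mm seat, 35 mm thick, top at z = 452 mm, on four 49 mm square corner legs flush with the seat edges. A 35 mm thick backrest slab spans the full seat width, extending 534 mm above the seat top, its back face flush with the seat's +y edge.

C is a door frame. The clear opening is 857 mm wide and 2181 mm high. Two 73 mm wide jambs, 189 mm deep, stand either side of the opening from the floor to the top of the opening. A 86 mm thick head sits across the top of both jambs, spanning the full outside width of the frame.

The chair is on top of the table, centred. The door frame is on the floor beside the table on its −y side.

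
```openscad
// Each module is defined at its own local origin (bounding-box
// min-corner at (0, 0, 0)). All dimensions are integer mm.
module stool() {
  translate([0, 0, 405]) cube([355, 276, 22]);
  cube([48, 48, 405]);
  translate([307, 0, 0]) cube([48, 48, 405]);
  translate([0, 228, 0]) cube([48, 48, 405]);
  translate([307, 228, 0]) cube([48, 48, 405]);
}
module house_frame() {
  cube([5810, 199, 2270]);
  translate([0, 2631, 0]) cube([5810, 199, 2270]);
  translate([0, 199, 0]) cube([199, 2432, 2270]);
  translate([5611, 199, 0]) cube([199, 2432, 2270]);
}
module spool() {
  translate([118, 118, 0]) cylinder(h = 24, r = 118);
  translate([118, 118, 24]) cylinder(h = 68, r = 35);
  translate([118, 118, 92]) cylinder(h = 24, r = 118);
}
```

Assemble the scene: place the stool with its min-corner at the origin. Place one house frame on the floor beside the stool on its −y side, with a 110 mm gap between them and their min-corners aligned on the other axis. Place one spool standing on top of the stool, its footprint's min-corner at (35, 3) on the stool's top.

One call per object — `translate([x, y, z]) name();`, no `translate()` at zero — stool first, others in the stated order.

stool();
translate([0, -2940, 0]) house_frame();
translate([35, 3, 427]) spool();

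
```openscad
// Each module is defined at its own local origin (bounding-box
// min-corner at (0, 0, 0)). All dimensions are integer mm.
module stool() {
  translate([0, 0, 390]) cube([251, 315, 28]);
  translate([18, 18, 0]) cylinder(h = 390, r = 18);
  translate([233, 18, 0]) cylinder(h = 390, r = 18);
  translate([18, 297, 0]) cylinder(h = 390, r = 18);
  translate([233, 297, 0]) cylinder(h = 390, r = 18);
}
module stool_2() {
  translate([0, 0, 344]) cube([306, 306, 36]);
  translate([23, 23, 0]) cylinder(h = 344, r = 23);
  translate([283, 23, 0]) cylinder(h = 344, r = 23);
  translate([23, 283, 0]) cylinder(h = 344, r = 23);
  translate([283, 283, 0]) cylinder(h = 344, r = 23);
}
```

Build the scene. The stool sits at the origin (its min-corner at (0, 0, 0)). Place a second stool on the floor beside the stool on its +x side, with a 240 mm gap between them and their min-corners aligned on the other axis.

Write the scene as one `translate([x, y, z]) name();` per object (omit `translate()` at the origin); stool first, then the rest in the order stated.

stool();
translate([491, 0, 0]) stool_2();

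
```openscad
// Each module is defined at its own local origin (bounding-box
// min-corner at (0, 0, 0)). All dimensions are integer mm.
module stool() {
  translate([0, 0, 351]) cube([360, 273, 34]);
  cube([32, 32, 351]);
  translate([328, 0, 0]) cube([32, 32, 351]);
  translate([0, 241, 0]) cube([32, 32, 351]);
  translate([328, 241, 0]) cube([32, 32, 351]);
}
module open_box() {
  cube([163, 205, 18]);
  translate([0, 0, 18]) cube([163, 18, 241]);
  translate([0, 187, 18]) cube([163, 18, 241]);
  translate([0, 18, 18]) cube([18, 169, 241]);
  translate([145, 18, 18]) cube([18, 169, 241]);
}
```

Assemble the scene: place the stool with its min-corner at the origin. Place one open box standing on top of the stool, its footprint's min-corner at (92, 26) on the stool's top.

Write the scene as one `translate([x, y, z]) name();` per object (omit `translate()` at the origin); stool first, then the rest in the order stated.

stool();
translate([92, 26, 385]) open_box();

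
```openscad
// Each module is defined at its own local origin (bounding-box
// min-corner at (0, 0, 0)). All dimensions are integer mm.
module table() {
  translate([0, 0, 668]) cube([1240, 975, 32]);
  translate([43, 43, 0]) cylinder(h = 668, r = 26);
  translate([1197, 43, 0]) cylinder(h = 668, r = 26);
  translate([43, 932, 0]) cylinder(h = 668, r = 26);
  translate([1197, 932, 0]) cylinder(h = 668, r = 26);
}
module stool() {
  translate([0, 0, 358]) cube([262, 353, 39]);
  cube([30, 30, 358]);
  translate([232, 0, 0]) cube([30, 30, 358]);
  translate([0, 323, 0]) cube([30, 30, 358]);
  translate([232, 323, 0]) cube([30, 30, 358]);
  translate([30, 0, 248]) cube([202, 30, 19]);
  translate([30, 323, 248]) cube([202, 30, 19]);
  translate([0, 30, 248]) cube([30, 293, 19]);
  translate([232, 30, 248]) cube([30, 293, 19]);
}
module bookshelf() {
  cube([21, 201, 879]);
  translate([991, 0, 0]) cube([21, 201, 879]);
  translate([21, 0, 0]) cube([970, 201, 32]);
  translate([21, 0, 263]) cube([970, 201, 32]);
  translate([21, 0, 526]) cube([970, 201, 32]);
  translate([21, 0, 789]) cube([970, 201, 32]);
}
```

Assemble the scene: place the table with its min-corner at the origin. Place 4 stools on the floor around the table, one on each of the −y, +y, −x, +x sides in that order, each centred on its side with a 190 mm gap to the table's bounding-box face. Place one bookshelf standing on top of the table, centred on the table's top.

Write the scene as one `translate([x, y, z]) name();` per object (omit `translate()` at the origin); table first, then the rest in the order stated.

table();
translate([489, -543, 0]) stool();
translate([489, 1165, 0]) stool();
translate([-452, 311, 0]) stool();
translate([1430, 311, 0]) stool();
translate([114, 387, 700]) bookshelf();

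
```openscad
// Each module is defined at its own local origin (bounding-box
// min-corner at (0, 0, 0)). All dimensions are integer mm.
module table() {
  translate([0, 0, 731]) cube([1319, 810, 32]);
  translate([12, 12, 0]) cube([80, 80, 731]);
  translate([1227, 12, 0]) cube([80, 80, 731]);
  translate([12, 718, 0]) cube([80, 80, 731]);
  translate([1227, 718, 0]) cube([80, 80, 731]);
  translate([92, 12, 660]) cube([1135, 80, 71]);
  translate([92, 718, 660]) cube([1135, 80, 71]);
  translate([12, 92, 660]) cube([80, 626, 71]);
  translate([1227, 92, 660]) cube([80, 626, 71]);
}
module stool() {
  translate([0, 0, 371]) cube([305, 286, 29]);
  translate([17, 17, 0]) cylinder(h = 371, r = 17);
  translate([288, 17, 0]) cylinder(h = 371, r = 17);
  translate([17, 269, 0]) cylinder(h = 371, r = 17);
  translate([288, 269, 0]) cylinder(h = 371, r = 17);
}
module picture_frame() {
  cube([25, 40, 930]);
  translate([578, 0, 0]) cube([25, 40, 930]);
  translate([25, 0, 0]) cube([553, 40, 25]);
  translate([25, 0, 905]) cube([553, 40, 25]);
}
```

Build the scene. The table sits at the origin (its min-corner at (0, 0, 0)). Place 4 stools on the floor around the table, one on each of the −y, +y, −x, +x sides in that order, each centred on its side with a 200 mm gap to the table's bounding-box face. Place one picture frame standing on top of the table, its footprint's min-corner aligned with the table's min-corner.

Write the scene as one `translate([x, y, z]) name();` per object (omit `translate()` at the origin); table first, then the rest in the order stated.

table();
translate([507, -486, 0]) stool();
translate([507, 1010, 0]) stool();
translate([-505, 262, 0]) stool();
translate([1519, 262, 0]) stool();
translate([0, 0, 763]) picture_frame();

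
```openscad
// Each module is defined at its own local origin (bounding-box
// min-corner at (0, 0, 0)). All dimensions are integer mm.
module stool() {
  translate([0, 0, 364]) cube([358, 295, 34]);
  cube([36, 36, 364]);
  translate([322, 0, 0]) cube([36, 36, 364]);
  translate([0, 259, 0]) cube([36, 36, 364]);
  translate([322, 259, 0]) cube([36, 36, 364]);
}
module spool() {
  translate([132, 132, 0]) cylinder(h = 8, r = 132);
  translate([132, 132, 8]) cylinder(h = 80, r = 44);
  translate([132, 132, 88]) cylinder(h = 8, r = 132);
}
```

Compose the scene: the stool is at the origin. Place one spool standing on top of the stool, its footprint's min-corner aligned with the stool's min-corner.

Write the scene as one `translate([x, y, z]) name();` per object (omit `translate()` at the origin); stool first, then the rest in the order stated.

stool();
translate([0, 0, 398]) spool();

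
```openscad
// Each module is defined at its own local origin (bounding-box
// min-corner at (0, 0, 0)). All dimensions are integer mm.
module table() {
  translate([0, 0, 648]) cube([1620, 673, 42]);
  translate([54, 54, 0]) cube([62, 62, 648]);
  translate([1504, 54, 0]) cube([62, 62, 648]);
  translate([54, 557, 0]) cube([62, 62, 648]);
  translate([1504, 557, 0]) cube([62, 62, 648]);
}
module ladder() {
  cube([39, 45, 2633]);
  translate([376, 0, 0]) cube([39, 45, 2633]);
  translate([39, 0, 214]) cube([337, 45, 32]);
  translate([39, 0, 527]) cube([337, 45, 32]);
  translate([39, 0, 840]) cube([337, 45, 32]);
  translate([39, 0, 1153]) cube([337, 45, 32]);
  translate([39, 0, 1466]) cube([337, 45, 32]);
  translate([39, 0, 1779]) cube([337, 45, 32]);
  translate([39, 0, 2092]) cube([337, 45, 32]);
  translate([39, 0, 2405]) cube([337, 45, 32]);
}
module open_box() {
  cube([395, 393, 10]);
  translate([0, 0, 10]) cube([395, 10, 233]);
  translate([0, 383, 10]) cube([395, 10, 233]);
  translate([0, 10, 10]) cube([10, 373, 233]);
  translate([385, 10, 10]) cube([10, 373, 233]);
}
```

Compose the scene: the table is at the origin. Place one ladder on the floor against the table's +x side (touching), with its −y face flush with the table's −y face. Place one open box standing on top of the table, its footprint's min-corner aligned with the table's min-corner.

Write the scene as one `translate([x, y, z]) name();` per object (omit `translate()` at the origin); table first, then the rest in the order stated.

table();
translate([1620, 0, 0]) ladder();
translate([0, 0, 690]) open_box();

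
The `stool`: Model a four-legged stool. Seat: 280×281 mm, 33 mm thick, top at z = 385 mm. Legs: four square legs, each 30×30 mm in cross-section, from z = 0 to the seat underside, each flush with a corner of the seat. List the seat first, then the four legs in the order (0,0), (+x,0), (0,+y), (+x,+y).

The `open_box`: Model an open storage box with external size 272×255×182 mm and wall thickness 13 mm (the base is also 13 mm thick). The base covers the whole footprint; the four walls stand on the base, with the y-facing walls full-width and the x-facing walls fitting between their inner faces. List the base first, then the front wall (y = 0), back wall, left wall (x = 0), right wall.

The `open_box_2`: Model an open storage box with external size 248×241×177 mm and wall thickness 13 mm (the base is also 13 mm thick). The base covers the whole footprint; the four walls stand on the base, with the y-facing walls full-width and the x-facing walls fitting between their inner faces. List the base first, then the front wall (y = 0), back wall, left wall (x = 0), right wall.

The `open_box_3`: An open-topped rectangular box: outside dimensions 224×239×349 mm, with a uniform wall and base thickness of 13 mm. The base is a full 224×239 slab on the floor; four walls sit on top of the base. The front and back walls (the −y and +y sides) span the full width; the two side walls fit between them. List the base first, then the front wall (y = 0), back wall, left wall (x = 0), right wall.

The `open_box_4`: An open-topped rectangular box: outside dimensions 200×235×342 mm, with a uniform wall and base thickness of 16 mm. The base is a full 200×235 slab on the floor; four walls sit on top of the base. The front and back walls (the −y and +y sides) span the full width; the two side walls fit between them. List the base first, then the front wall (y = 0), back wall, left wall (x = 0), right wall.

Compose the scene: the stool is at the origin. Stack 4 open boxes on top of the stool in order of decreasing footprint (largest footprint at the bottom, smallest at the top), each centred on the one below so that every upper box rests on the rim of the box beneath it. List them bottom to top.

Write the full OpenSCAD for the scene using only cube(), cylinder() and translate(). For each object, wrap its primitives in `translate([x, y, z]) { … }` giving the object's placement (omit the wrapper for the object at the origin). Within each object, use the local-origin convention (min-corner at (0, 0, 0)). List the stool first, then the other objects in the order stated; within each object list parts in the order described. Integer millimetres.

translate([0, 0, 352]) cube([280, 281, 33]);
cube([30, 30, 352]);
translate([250, 0, 0]) cube([30, 30, 352]);
translate([0, 251, 0]) cube([30, 30, 352]);
translate([250, 251, 0]) cube([30, 30, 352]);
translate([4, 13, 385]) {
  cube([272, 255, 13]);
  translate([0, 0, 13]) cube([272, 13, 169]);
  translate([0, 242, 13]) cube([272, 13, 169]);
  translate([0, 13, 13]) cube([13, 229, 169]);
  translate([259, 13, 13]) cube([13, 229, 169]);
}
translate([16, 20, 567]) {
  cube([248, 241, 13]);
  translate([0, 0, 13]) cube([248, 13, 164]);
  translate([0, 228, 13]) cube([248, 13, 164]);
  translate([0, 13, 13]) cube([13, 215, 164]);
  translate([235, 13, 13]) cube([13, 215, 164]);
}
translate([28, 21, 744]) {
  cube([224, 239, 13]);
  translate([0, 0, 13]) cube([224, 13, 336]);
  translate([0, 226, 13]) cube([224, 13, 336]);
  translate([0, 13, 13]) cube([13, 213, 336]);
  translate([211, 13, 13]) cube([13, 213, 336]);
}
translate([40, 23, 1093]) {
  cube([200, 235, 16]);
  translate([0, 0, 16]) cube([200, 16, 326]);
  translate([0, 219, 16]) cube([200, 16, 326]);
  translate([0, 16, 16]) cube([16, 203, 326]);
  translate([184, 16, 16]) cube([16, 203, 326]);
}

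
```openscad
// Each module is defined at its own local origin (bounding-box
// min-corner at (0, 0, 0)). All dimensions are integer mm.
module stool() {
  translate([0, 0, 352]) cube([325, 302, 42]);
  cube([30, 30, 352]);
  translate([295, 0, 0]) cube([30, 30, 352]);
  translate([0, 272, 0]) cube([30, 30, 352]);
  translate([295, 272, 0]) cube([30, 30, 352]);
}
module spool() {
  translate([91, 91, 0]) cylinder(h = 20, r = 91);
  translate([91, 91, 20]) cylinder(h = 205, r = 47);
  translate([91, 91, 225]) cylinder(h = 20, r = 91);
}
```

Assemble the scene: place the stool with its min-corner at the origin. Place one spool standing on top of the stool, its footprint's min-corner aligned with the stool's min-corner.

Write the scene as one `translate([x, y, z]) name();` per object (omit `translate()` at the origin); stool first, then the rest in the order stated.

stool();
translate([0, 0, 394]) spool();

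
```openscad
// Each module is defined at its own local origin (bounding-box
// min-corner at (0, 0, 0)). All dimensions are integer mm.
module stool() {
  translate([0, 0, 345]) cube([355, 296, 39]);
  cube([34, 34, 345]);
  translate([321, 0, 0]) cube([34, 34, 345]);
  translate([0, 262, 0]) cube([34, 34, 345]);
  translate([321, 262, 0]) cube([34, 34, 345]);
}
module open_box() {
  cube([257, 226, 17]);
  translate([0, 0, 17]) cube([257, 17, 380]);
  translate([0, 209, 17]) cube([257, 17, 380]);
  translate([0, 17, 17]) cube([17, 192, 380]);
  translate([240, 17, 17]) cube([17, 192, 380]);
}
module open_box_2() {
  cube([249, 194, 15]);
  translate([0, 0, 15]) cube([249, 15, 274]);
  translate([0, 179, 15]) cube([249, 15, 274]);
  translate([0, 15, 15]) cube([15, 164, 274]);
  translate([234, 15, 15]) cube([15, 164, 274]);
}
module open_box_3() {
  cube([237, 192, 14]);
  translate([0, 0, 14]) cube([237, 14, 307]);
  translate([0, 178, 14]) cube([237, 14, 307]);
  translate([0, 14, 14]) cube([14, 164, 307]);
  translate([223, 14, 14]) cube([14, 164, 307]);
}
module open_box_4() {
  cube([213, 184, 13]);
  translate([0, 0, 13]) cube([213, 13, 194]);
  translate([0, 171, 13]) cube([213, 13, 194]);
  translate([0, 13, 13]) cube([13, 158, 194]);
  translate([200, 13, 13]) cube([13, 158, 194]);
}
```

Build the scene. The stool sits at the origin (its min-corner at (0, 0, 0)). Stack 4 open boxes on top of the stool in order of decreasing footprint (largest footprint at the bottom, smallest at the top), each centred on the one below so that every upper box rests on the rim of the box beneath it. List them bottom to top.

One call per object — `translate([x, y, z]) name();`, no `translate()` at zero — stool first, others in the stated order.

stool();
translate([49, 35, 384]) open_box();
translate([53, 51, 781]) open_box_2();
translate([59, 52, 1070]) open_box_3();
translate([71, 56, 1391]) open_box_4();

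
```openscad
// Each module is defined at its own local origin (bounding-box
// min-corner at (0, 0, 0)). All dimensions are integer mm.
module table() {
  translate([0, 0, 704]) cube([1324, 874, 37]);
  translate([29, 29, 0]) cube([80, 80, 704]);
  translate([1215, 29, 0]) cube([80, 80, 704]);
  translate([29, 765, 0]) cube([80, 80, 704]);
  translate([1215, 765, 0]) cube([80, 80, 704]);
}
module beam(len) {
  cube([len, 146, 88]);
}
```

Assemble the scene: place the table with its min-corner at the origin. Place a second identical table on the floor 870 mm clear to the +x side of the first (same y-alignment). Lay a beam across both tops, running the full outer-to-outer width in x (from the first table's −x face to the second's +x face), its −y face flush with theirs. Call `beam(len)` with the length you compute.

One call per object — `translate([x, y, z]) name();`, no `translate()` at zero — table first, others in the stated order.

table();
translate([2194, 0, 0]) table();
translate([0, 0, 741]) beam(3518);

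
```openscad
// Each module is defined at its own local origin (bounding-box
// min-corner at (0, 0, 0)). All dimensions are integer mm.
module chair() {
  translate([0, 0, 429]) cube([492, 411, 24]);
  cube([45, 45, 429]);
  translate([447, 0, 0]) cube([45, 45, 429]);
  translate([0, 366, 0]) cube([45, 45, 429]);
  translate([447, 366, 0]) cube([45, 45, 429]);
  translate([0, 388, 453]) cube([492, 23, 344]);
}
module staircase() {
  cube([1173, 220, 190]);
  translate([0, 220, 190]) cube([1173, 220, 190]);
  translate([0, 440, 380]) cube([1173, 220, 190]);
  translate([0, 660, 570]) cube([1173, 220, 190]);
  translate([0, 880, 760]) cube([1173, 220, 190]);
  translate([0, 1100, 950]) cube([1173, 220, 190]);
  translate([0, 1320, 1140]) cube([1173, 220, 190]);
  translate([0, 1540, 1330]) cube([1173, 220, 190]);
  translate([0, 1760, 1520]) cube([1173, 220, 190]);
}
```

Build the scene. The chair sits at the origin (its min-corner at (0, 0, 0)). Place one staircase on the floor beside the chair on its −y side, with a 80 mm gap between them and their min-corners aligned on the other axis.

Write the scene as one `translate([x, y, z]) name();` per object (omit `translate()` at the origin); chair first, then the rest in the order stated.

chair();
translate([0, -2060, 0]) staircase();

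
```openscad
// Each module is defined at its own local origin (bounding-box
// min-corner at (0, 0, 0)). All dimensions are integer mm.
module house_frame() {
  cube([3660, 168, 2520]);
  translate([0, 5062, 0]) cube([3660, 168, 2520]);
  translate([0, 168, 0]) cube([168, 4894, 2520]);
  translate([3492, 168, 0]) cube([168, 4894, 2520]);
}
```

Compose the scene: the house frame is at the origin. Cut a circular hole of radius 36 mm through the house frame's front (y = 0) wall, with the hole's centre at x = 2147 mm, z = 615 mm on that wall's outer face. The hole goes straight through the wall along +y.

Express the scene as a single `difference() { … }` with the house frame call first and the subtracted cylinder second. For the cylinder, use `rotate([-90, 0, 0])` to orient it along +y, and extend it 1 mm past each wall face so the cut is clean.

difference() {
  house_frame();
  translate([2147, -1, 615]) rotate([-90, 0, 0]) cylinder(h = 170, r = 36);
}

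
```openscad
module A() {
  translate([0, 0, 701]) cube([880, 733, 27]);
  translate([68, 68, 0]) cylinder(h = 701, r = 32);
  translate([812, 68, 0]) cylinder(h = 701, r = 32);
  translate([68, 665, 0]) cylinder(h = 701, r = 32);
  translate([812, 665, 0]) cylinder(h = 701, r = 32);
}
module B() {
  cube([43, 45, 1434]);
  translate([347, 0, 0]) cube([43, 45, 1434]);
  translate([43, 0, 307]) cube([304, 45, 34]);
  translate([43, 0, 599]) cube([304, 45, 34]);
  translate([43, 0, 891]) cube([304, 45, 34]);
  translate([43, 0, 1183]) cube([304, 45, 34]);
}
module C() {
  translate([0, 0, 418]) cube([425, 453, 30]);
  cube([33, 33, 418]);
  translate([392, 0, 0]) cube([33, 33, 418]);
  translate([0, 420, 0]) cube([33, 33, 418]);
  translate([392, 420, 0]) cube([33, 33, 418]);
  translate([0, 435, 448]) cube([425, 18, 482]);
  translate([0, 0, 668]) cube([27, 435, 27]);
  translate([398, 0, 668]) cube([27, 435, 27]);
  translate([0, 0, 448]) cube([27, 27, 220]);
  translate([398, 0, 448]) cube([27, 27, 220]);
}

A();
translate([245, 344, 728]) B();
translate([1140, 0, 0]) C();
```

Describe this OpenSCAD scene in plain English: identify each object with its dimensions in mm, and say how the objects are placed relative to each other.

A is a rectangular dining table. The top is 880×733×27 mm with its upper surface at z = 728 mm. It stands on four round legs of 64 mm diameter, each leg's bounding box inset 36 mm from the nearest pair of top edges, running from the floor to the underside of the top.

B is a wooden ladder with two side rails of 43×45 mm section and 1434 mm height, set 390 mm apart overall. Between them run 4 rectangular rungs (45 mm deep, 34 mm thick), front faces flush with the rails' −y face. The bottom of the first rung is 307 mm above the floor and each subsequent rung is 292 mm higher than the one below.

C is a chair. The seat is a 425×453×30 mm slab with its top at z = 448 mm, on four 33×33 mm corner legs (flush with the seat edges, standing on z = 0). A flat backrest 18 mm thick, 482 mm tall, spans the full seat width and rises from the seat top along its +y edge, rear face flush with the rear of the seat. Two armrests of 27×27 mm section run along each side from the seat's front edge to the front of the backrest, top faces 247 mm above the seat top and outer faces flush with the seat's x-edges; a 27×27 mm post under the front of each armrest stands on the seat at the front corner.

The ladder is on top of the table, centred. The chair is on the floor beside the table on its +x side.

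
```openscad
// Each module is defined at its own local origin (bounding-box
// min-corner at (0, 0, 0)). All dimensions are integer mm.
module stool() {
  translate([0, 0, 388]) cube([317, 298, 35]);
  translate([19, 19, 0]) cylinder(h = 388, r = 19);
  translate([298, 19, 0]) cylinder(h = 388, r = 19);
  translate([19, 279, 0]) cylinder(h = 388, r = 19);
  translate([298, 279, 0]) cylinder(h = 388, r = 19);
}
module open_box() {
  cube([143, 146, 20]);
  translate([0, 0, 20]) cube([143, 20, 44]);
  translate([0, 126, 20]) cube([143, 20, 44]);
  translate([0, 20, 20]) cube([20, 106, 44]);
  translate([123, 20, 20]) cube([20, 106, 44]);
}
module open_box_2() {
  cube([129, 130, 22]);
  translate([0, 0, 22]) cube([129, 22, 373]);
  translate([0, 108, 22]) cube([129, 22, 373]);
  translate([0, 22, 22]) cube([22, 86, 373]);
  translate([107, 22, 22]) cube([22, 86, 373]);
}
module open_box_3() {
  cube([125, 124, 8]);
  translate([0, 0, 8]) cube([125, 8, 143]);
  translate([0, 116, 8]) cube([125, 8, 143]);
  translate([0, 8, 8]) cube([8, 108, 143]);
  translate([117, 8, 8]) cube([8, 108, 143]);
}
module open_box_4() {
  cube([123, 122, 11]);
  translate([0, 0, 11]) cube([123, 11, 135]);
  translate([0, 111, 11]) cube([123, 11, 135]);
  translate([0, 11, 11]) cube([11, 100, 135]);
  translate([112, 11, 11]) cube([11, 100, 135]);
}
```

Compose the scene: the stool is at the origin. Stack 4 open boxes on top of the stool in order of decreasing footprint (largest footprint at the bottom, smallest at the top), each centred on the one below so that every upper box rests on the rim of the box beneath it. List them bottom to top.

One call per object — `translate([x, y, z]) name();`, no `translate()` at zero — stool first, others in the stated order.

stool();
translate([87, 76, 423]) open_box();
translate([94, 84, 487]) open_box_2();
translate([96, 87, 882]) open_box_3();
translate([97, 88, 1033]) open_box_4();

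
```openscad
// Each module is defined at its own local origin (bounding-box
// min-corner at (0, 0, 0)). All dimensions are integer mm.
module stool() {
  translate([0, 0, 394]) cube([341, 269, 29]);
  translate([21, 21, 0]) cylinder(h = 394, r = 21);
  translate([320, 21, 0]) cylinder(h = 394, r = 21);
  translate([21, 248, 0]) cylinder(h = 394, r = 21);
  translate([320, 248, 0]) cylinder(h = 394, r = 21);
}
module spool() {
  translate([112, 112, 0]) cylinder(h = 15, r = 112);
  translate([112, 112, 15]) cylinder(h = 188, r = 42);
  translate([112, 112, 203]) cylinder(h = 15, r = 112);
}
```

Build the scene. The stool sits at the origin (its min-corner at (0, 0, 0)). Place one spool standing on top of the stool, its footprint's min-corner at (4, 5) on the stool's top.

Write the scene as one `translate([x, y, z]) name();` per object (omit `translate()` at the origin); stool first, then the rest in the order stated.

stool();
translate([4, 5, 423]) spool();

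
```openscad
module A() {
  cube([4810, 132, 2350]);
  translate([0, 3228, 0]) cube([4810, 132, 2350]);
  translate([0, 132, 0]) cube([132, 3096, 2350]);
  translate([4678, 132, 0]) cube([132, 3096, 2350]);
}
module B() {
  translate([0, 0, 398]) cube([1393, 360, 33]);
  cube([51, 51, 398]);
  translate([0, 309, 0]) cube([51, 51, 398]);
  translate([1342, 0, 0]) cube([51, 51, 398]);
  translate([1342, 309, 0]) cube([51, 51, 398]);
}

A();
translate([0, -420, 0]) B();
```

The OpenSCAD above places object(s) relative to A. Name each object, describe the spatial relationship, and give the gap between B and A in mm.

A is a house frame. B is a bench. The bench is on the floor beside the house frame on its −y side. The gap between the bench and the house frame is 60 mm.

The bench's nearest face is 60 mm from the house frame's −y face.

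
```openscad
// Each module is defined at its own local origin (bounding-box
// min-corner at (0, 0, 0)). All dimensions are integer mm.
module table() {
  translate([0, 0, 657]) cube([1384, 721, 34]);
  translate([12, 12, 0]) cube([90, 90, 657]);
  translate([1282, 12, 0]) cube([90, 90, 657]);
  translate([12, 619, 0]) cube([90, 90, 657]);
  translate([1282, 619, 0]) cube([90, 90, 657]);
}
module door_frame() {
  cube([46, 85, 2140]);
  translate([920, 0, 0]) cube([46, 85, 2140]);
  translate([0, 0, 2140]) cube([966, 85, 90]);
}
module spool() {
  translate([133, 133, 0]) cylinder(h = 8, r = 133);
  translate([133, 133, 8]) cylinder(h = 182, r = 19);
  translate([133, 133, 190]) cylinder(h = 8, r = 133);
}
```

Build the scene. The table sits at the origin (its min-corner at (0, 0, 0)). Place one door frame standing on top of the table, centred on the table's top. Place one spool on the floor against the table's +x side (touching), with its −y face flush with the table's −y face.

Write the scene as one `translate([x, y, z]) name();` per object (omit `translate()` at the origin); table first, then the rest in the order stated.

table();
translate([209, 318, 691]) door_frame();
translate([1384, 0, 0]) spool();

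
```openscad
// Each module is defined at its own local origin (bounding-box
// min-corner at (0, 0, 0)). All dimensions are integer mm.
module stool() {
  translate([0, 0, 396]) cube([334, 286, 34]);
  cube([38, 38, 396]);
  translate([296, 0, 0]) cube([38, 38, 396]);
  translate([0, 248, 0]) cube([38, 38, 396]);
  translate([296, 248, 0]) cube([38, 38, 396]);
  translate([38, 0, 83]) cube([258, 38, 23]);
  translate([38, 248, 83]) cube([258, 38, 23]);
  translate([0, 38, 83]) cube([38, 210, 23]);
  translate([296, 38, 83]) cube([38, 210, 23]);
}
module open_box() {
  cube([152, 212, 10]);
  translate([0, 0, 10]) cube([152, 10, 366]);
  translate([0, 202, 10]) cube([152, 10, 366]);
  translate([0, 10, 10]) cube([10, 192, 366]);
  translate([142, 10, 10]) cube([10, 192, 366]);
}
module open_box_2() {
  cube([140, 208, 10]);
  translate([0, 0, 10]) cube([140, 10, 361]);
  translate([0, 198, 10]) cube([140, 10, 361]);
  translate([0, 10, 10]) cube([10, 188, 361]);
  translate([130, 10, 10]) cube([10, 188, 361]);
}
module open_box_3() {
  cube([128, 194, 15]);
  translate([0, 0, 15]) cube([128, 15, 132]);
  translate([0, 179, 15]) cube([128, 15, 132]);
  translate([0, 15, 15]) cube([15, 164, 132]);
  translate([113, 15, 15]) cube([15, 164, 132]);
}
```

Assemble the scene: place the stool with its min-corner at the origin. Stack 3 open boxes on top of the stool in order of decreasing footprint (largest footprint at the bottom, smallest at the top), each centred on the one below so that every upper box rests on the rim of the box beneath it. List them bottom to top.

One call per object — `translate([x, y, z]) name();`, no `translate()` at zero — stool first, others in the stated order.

stool();
translate([91, 37, 430]) open_box();
translate([97, 39, 806]) open_box_2();
translate([103, 46, 1177]) open_box_3();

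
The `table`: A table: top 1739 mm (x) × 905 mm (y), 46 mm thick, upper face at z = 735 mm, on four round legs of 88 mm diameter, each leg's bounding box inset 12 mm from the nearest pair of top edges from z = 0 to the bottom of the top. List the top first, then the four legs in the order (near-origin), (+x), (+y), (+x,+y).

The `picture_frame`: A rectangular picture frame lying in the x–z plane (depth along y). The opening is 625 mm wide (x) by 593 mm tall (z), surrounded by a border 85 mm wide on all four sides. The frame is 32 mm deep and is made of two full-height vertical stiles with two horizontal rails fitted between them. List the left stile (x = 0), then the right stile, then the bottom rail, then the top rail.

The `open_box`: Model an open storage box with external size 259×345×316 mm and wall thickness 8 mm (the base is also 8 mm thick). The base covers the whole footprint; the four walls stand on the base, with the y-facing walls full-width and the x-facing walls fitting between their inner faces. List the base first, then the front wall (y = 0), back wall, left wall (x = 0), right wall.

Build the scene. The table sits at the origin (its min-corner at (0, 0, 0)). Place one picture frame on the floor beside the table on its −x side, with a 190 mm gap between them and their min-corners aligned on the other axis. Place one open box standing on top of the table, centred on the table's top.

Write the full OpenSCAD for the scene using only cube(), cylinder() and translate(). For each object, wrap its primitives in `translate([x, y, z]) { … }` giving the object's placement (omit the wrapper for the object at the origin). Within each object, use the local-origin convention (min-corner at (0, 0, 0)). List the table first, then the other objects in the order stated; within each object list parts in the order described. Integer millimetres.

translate([0, 0, 689]) cube([1739, 905, 46]);
translate([56, 56, 0]) cylinder(h = 689, r = 44);
translate([1683, 56, 0]) cylinder(h = 689, r = 44);
translate([56, 849, 0]) cylinder(h = 689, r = 44);
translate([1683, 849, 0]) cylinder(h = 689, r = 44);
translate([-985, 0, 0]) {
  cube([85, 32, 763]);
  translate([710, 0, 0]) cube([85, 32, 763]);
  translate([85, 0, 0]) cube([625, 32, 85]);
  translate([85, 0, 678]) cube([625, 32, 85]);
}
translate([740, 280, 735]) {
  cube([259, 345, 8]);
  translate([0, 0, 8]) cube([259, 8, 308]);
  translate([0, 337, 8]) cube([259, 8, 308]);
  translate([0, 8, 8]) cube([8, 329, 308]);
  translate([251, 8, 8]) cube([8, 329, 308]);
}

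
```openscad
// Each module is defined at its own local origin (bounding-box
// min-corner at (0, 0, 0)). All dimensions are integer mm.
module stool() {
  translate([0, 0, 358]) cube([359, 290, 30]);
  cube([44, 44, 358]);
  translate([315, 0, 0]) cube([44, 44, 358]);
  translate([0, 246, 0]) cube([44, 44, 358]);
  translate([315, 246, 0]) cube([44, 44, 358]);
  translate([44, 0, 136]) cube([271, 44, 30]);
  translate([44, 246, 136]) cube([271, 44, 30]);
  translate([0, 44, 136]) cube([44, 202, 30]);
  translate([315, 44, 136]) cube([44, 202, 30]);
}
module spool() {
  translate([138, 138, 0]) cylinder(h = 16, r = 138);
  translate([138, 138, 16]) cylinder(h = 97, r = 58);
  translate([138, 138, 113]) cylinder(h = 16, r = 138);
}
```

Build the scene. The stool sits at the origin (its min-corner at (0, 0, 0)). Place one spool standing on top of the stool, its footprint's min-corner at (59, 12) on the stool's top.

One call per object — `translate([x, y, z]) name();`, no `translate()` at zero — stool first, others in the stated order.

stool();
translate([59, 12, 388]) spool();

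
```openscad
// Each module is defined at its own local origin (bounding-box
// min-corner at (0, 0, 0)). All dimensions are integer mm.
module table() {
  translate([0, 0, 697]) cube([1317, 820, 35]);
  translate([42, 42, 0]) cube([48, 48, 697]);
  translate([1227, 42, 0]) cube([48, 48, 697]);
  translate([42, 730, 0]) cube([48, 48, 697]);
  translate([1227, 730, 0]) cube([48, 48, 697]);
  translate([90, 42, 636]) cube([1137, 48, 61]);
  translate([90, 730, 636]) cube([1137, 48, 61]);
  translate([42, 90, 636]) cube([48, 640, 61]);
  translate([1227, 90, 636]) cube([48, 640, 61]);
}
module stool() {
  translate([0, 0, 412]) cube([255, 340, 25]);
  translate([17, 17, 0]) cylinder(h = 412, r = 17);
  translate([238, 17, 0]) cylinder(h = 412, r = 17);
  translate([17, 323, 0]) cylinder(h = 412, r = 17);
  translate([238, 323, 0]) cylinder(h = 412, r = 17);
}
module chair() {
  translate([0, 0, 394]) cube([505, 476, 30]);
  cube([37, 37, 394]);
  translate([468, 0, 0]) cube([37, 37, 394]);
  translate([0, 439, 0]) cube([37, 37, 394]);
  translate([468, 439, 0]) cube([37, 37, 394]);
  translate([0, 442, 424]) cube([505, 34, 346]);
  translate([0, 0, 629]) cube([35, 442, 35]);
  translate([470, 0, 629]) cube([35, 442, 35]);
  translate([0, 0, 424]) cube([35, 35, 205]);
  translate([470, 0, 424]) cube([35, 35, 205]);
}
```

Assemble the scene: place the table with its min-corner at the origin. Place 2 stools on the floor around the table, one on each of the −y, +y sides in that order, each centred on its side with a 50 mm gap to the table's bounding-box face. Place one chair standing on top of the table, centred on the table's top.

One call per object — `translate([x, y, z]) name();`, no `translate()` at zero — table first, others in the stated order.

table();
translate([531, -390, 0]) stool();
translate([531, 870, 0]) stool();
translate([406, 172, 732]) chair();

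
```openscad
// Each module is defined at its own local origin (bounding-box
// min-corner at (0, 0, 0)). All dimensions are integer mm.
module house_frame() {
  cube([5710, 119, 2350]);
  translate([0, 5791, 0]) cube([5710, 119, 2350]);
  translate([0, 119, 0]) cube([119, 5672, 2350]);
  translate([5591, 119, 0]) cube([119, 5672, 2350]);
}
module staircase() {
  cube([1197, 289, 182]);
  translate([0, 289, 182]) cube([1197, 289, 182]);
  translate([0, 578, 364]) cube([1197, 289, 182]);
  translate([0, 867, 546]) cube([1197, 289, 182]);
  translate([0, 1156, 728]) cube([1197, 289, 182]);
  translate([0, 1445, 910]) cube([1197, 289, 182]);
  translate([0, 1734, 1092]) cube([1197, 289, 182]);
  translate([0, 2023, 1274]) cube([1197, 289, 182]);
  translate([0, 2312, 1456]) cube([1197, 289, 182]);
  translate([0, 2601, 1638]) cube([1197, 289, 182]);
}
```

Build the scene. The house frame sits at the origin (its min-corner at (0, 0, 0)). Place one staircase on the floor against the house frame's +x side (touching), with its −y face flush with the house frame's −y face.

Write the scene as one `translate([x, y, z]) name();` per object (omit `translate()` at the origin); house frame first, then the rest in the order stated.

house_frame();
translate([5710, 0, 0]) staircase();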